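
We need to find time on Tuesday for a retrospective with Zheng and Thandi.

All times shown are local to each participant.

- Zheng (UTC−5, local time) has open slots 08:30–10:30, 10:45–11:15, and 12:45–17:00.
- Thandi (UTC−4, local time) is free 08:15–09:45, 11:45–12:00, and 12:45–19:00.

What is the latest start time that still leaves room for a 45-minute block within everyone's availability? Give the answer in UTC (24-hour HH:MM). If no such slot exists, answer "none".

21:15

Zheng → UTC: 13:30–15:30, 15:45–16:15, 17:45–22:00.
Thandi → UTC: 12:15–13:45, 15:45–16:00, 16:45–23:00.
Zheng ∩ Thandi: 13:30–13:45, 15:45–16:00, 17:45–22:00.
Windows ≥ 45 min: 17:45–22:00.
Latest start in the last window 17:45–22:00 is 22:00 − 45 min = 21:15.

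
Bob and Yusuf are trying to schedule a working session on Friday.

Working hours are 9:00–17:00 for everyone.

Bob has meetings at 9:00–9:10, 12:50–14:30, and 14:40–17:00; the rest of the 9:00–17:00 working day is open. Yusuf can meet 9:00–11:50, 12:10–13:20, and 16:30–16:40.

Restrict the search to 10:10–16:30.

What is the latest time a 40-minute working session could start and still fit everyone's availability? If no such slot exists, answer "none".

Bob free within 09:00–17:00: 09:10–12:50, 14:30–14:40.
Bob ∩ Yusuf: 09:10–11:50, 12:10–12:50.
Restricted to 10:10–16:30: 10:10–11:50, 12:10–12:50.
Windows ≥ 40 min: 10:10–11:50, 12:10–12:50.
Latest start in the last window 12:10–12:50 is 12:50 − 40 min = 12:10.

12:10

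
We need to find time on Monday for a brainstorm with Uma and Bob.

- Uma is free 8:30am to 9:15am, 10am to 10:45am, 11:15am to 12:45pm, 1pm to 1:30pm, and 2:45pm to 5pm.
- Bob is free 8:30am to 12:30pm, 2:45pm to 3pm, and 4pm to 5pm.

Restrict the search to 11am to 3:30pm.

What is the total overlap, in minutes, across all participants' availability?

Uma ∩ Bob: 08:30–09:15, 10:00–10:45, 11:15–12:30, 14:45–15:00, 16:00–17:00.
Restricted to 11:00–15:30: 11:15–12:30, 14:45–15:00.
Total common minutes: 75 + 15 = 90.

90 minutes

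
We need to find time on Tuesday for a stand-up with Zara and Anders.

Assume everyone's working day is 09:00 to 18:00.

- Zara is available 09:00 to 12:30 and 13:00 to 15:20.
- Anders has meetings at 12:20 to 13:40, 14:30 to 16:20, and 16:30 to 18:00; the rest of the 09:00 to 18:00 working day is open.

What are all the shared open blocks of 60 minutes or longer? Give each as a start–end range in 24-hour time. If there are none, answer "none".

09:00–12:20

Anders free within 09:00–18:00: 09:00–12:20, 13:40–14:30, 16:20–16:30.
Zara ∩ Anders: 09:00–12:20, 13:40–14:30.
Windows ≥ 60 min: 09:00–12:20.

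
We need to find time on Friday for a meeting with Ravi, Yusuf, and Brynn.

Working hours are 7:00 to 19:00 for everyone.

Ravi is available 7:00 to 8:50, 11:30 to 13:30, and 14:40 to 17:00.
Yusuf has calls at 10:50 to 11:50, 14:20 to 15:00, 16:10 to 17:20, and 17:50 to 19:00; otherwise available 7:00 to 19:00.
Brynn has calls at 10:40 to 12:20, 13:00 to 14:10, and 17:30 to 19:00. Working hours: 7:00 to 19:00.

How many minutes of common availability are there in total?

Yusuf free within 07:00–19:00: 07:00–10:50, 11:50–14:20, 15:00–16:10, 17:20–17:50.
Brynn free within 07:00–19:00: 07:00–10:40, 12:20–13:00, 14:10–17:30.
Ravi ∩ Yusuf: 07:00–08:50, 11:50–13:30, 15:00–16:10.
Ravi ∩ Yusuf ∩ Brynn: 07:00–08:50, 12:20–13:00, 15:00–16:10.
Total common minutes: 110 + 40 + 70 = 220.

220 minutes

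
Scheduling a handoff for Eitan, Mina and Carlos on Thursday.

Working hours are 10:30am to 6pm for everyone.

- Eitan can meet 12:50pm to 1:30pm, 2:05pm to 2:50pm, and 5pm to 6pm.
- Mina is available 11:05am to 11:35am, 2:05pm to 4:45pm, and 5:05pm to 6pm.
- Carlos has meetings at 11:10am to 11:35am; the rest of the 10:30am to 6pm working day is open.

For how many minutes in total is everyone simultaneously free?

Carlos free within 10:30–18:00: 10:30–11:10, 11:35–18:00.
Eitan ∩ Mina: 14:05–14:50, 17:05–18:00.
Eitan ∩ Mina ∩ Carlos: 14:05–14:50, 17:05–18:00.
Total common minutes: 45 + 55 = 100.

100 minutes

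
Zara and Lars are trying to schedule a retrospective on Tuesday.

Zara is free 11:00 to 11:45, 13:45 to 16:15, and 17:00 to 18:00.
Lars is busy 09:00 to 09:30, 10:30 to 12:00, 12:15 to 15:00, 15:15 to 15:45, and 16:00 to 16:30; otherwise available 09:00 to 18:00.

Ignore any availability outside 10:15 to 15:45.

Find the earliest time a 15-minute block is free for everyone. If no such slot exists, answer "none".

15:00

Lars free within 09:00–18:00: 09:30–10:30, 12:00–12:15, 15:00–15:15, 15:45–16:00, 16:30–18:00.
Zara ∩ Lars: 15:00–15:15, 15:45–16:00, 17:00–18:00.
Restricted to 10:15–15:45: 15:00–15:15.
Windows ≥ 15 min: 15:00–15:15.
Earliest such window starts at 15:00.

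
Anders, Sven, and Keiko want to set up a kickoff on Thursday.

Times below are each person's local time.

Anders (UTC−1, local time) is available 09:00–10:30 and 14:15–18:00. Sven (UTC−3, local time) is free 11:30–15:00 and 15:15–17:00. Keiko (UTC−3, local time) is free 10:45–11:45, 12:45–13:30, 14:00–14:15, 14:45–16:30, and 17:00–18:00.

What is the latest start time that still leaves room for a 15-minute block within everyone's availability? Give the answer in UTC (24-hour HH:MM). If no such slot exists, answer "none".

Anders → UTC: 10:00–11:30, 15:15–19:00.
Sven → UTC: 14:30–18:00, 18:15–20:00.
Keiko → UTC: 13:45–14:45, 15:45–16:30, 17:00–17:15, 17:45–19:30, 20:00–21:00.
Anders ∩ Sven: 15:15–18:00, 18:15–19:00.
Anders ∩ Sven ∩ Keiko: 15:45–16:30, 17:00–17:15, 17:45–18:00, 18:15–19:00.
Windows ≥ 15 min: 15:45–16:30, 17:00–17:15, 17:45–18:00, 18:15–19:00.
Latest start in the last window 18:15–19:00 is 19:00 − 15 min = 18:45.

18:45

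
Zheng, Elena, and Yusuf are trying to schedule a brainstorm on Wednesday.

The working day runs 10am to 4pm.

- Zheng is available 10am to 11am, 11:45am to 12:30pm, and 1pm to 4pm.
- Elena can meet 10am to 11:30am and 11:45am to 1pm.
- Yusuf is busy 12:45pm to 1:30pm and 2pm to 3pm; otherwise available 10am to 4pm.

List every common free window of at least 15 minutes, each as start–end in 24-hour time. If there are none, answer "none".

Yusuf free within 10:00–16:00: 10:00–12:45, 13:30–14:00, 15:00–16:00.
Zheng ∩ Elena: 10:00–11:00, 11:45–12:30.
Zheng ∩ Elena ∩ Yusuf: 10:00–11:00, 11:45–12:30.
Windows ≥ 15 min: 10:00–11:00, 11:45–12:30.

10:00–11:00, 11:45–12:30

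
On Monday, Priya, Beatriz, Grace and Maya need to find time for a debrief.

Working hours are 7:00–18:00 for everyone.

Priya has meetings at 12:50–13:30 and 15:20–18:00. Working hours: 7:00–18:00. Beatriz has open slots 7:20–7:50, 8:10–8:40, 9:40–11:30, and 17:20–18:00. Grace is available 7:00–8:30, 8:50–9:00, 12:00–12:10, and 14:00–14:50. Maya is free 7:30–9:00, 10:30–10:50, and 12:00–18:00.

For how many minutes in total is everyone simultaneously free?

40 minutes

Priya free within 07:00–18:00: 07:00–12:50, 13:30–15:20.
Priya ∩ Beatriz: 07:20–07:50, 08:10–08:40, 09:40–11:30.
Priya ∩ Beatriz ∩ Grace: 07:20–07:50, 08:10–08:30.
Priya ∩ Beatriz ∩ Grace ∩ Maya: 07:30–07:50, 08:10–08:30.
Total common minutes: 20 + 20 = 40.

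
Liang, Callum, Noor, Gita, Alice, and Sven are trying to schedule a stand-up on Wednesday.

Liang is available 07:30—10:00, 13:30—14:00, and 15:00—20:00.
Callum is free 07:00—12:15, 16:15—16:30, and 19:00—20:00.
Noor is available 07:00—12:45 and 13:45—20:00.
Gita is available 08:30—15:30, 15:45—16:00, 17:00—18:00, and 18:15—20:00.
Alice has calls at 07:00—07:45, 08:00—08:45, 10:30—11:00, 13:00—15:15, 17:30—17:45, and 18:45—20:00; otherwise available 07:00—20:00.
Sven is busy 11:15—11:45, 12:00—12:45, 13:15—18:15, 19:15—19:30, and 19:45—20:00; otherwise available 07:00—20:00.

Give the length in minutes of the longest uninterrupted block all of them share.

Alice free within 07:00–20:00: 07:45–08:00, 08:45–10:30, 11:00–13:00, 15:15–17:30, 17:45–18:45.
Sven free within 07:00–20:00: 07:00–11:15, 11:45–12:00, 12:45–13:15, 18:15–19:15, 19:30–19:45.
Liang ∩ Callum: 07:30–10:00, 16:15–16:30, 19:00–20:00.
Liang ∩ Callum ∩ Noor: 07:30–10:00, 16:15–16:30, 19:00–20:00.
Liang ∩ Callum ∩ Noor ∩ Gita: 08:30–10:00, 19:00–20:00.
Liang ∩ Callum ∩ Noor ∩ Gita ∩ Alice: 08:45–10:00.
Liang ∩ Callum ∩ Noor ∩ Gita ∩ Alice ∩ Sven: 08:45–10:00.
Single common window of 75 minutes.

75 minutes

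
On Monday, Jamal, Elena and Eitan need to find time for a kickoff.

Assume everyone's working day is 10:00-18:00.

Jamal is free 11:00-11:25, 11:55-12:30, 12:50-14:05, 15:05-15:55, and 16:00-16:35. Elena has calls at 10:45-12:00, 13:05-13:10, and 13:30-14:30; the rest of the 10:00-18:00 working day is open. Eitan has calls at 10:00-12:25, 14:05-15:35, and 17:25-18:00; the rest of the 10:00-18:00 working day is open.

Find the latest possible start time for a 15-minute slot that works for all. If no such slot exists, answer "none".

Elena free within 10:00–18:00: 10:00–10:45, 12:00–13:05, 13:10–13:30, 14:30–18:00.
Eitan free within 10:00–18:00: 12:25–14:05, 15:35–17:25.
Jamal ∩ Elena: 12:00–12:30, 12:50–13:05, 13:10–13:30, 15:05–15:55, 16:00–16:35.
Jamal ∩ Elena ∩ Eitan: 12:25–12:30, 12:50–13:05, 13:10–13:30, 15:35–15:55, 16:00–16:35.
Windows ≥ 15 min: 12:50–13:05, 13:10–13:30, 15:35–15:55, 16:00–16:35.
Latest start in the last window 16:00–16:35 is 16:35 − 15 min = 16:20.

16:20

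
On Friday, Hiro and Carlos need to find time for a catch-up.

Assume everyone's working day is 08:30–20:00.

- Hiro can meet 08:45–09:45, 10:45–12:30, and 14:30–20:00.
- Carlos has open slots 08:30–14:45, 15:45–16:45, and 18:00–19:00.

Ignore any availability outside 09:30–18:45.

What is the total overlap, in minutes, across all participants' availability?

Hiro ∩ Carlos: 08:45–09:45, 10:45–12:30, 14:30–14:45, 15:45–16:45, 18:00–19:00.
Restricted to 09:30–18:45: 09:30–09:45, 10:45–12:30, 14:30–14:45, 15:45–16:45, 18:00–18:45.
Total common minutes: 15 + 105 + 15 + 60 + 45 = 240.

240 minutes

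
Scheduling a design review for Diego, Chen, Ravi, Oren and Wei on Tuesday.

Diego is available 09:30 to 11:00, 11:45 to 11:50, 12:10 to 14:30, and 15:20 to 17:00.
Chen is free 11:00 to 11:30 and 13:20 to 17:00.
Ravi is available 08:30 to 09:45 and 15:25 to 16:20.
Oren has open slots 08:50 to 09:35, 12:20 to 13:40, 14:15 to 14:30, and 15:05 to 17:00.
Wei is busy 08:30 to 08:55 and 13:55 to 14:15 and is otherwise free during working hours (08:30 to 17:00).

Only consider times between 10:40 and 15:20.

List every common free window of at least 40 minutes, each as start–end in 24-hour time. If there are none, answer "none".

none

Wei free within 08:30–17:00: 08:55–13:55, 14:15–17:00.
Diego ∩ Chen: 13:20–14:30, 15:20–17:00.
Diego ∩ Chen ∩ Ravi: 15:25–16:20.
Diego ∩ Chen ∩ Ravi ∩ Oren: 15:25–16:20.
Diego ∩ Chen ∩ Ravi ∩ Oren ∩ Wei: 15:25–16:20.
Restricted to 10:40–15:20: (none).
Windows ≥ 40 min: (none).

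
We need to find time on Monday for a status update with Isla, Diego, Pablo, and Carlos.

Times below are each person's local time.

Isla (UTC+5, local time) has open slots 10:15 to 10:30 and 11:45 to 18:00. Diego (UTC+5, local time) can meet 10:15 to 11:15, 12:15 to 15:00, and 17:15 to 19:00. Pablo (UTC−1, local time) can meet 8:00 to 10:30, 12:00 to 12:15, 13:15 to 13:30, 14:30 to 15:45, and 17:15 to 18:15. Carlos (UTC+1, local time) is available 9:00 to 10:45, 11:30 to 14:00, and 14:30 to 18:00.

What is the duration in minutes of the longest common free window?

Isla → UTC: 05:15–05:30, 06:45–13:00.
Diego → UTC: 05:15–06:15, 07:15–10:00, 12:15–14:00.
Pablo → UTC: 09:00–11:30, 13:00–13:15, 14:15–14:30, 15:30–16:45, 18:15–19:15.
Carlos → UTC: 08:00–09:45, 10:30–13:00, 13:30–17:00.
Isla ∩ Diego: 05:15–05:30, 07:15–10:00, 12:15–13:00.
Isla ∩ Diego ∩ Pablo: 09:00–10:00.
Isla ∩ Diego ∩ Pablo ∩ Carlos: 09:00–09:45.
Single common window of 45 minutes.

45 minutes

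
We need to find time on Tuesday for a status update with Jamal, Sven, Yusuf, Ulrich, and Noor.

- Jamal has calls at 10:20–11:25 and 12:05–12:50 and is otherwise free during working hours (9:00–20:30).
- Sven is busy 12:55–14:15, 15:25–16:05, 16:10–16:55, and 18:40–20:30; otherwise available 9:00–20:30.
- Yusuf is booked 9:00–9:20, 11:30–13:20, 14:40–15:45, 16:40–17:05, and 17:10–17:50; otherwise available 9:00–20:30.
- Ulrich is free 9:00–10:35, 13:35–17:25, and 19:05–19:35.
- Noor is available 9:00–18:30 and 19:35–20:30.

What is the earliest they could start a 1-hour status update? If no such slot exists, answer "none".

Jamal free within 09:00–20:30: 09:00–10:20, 11:25–12:05, 12:50–20:30.
Sven free within 09:00–20:30: 09:00–12:55, 14:15–15:25, 16:05–16:10, 16:55–18:40.
Yusuf free within 09:00–20:30: 09:20–11:30, 13:20–14:40, 15:45–16:40, 17:05–17:10, 17:50–20:30.
Jamal ∩ Sven: 09:00–10:20, 11:25–12:05, 12:50–12:55, 14:15–15:25, 16:05–16:10, 16:55–18:40.
Jamal ∩ Sven ∩ Yusuf: 09:20–10:20, 11:25–11:30, 14:15–14:40, 16:05–16:10, 17:05–17:10, 17:50–18:40.
Jamal ∩ Sven ∩ Yusuf ∩ Ulrich: 09:20–10:20, 14:15–14:40, 16:05–16:10, 17:05–17:10.
Jamal ∩ Sven ∩ Yusuf ∩ Ulrich ∩ Noor: 09:20–10:20, 14:15–14:40, 16:05–16:10, 17:05–17:10.
Windows ≥ 60 min: 09:20–10:20.
Earliest such window starts at 09:20.

09:20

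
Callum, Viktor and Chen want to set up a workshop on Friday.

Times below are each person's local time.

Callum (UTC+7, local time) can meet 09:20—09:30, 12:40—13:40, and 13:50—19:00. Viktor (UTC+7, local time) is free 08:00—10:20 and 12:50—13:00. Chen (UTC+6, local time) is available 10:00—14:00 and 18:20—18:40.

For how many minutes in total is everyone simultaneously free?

Callum → UTC: 02:20–02:30, 05:40–06:40, 06:50–12:00.
Viktor → UTC: 01:00–03:20, 05:50–06:00.
Chen → UTC: 04:00–08:00, 12:20–12:40.
Callum ∩ Viktor: 02:20–02:30, 05:50–06:00.
Callum ∩ Viktor ∩ Chen: 05:50–06:00.
Total common minutes: 10.

10 minutes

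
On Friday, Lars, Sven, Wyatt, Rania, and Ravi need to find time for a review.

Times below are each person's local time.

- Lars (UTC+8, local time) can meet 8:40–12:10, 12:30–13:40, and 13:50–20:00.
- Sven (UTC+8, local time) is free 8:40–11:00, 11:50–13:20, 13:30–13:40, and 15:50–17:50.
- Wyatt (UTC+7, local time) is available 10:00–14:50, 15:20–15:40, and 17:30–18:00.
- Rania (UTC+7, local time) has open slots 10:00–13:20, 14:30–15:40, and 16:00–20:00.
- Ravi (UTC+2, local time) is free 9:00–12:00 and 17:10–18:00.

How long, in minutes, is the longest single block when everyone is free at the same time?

20 minutes

Lars → UTC: 00:40–04:10, 04:30–05:40, 05:50–12:00.
Sven → UTC: 00:40–03:00, 03:50–05:20, 05:30–05:40, 07:50–09:50.
Wyatt → UTC: 03:00–07:50, 08:20–08:40, 10:30–11:00.
Rania → UTC: 03:00–06:20, 07:30–08:40, 09:00–13:00.
Ravi → UTC: 07:00–10:00, 15:10–16:00.
Lars ∩ Sven: 00:40–03:00, 03:50–04:10, 04:30–05:20, 05:30–05:40, 07:50–09:50.
Lars ∩ Sven ∩ Wyatt: 03:50–04:10, 04:30–05:20, 05:30–05:40, 08:20–08:40.
Lars ∩ Sven ∩ Wyatt ∩ Rania: 03:50–04:10, 04:30–05:20, 05:30–05:40, 08:20–08:40.
Lars ∩ Sven ∩ Wyatt ∩ Rania ∩ Ravi: 08:20–08:40.
Single common window of 20 minutes.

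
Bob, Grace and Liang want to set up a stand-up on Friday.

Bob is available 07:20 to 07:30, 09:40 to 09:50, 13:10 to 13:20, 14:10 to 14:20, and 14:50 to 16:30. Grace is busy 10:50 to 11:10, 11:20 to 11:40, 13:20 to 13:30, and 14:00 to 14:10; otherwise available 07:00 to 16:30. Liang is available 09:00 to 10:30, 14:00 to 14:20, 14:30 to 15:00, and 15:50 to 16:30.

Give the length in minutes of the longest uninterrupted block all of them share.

Grace free within 07:00–16:30: 07:00–10:50, 11:10–11:20, 11:40–13:20, 13:30–14:00, 14:10–16:30.
Bob ∩ Grace: 07:20–07:30, 09:40–09:50, 13:10–13:20, 14:10–14:20, 14:50–16:30.
Bob ∩ Grace ∩ Liang: 09:40–09:50, 14:10–14:20, 14:50–15:00, 15:50–16:30.
Common window lengths: 10, 10, 10, 40 min; longest is 40.

40 minutes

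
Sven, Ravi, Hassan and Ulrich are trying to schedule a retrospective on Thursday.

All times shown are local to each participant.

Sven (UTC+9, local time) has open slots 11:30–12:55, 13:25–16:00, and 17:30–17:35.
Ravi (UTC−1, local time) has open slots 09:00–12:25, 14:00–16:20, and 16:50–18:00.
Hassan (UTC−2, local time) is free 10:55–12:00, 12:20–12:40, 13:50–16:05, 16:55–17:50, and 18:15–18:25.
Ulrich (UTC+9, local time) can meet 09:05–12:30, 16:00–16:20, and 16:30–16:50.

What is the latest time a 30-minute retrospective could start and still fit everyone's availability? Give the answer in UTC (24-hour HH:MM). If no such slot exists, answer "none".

Sven → UTC: 02:30–03:55, 04:25–07:00, 08:30–08:35.
Ravi → UTC: 10:00–13:25, 15:00–17:20, 17:50–19:00.
Hassan → UTC: 12:55–14:00, 14:20–14:40, 15:50–18:05, 18:55–19:50, 20:15–20:25.
Ulrich → UTC: 00:05–03:30, 07:00–07:20, 07:30–07:50.
Sven ∩ Ravi: (none).
Sven ∩ Ravi ∩ Hassan: (none).
Sven ∩ Ravi ∩ Hassan ∩ Ulrich: (none).
Windows ≥ 30 min: (none).

none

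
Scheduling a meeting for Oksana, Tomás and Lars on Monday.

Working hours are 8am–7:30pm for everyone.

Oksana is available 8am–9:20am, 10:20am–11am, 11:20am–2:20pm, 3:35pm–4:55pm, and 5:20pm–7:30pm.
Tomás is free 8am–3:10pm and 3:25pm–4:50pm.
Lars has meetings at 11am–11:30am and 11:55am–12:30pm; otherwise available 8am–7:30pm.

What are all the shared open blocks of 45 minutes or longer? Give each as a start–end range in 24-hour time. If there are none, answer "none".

08:00–09:20, 12:30–14:20, 15:35–16:50

Lars free within 08:00–19:30: 08:00–11:00, 11:30–11:55, 12:30–19:30.
Oksana ∩ Tomás: 08:00–09:20, 10:20–11:00, 11:20–14:20, 15:35–16:50.
Oksana ∩ Tomás ∩ Lars: 08:00–09:20, 10:20–11:00, 11:30–11:55, 12:30–14:20, 15:35–16:50.
Windows ≥ 45 min: 08:00–09:20, 12:30–14:20, 15:35–16:50.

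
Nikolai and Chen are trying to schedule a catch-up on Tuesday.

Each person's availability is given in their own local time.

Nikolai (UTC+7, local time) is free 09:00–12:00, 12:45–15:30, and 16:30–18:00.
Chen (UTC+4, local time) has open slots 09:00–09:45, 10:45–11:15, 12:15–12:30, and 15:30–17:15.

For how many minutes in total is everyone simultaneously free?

Nikolai → UTC: 02:00–05:00, 05:45–08:30, 09:30–11:00.
Chen → UTC: 05:00–05:45, 06:45–07:15, 08:15–08:30, 11:30–13:15.
Nikolai ∩ Chen: 06:45–07:15, 08:15–08:30.
Total common minutes: 30 + 15 = 45.

45 minutes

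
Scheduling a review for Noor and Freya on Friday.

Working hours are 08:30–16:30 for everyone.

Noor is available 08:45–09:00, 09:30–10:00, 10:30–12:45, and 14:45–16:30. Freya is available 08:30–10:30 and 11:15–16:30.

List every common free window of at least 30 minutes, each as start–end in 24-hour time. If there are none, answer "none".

Noor ∩ Freya: 08:45–09:00, 09:30–10:00, 11:15–12:45, 14:45–16:30.
Windows ≥ 30 min: 09:30–10:00, 11:15–12:45, 14:45–16:30.

09:30–10:00, 11:15–12:45, 14:45–16:30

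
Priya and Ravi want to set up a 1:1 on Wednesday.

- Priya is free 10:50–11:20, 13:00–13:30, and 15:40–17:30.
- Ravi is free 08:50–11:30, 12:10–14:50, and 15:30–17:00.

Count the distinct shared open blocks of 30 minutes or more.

Priya ∩ Ravi: 10:50–11:20, 13:00–13:30, 15:40–17:00.
Windows ≥ 30 min: 10:50–11:20, 13:00–13:30, 15:40–17:00.
That's 3 windows.

3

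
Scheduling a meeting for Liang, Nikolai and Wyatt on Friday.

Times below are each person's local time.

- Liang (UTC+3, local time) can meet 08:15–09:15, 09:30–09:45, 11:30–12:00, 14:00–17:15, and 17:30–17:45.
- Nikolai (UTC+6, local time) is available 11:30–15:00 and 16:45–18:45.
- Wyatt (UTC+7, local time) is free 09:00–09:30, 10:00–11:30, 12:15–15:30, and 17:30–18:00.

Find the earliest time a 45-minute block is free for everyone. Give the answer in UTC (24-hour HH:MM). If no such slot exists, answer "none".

05:30

Liang → UTC: 05:15–06:15, 06:30–06:45, 08:30–09:00, 11:00–14:15, 14:30–14:45.
Nikolai → UTC: 05:30–09:00, 10:45–12:45.
Wyatt → UTC: 02:00–02:30, 03:00–04:30, 05:15–08:30, 10:30–11:00.
Liang ∩ Nikolai: 05:30–06:15, 06:30–06:45, 08:30–09:00, 11:00–12:45.
Liang ∩ Nikolai ∩ Wyatt: 05:30–06:15, 06:30–06:45.
Windows ≥ 45 min: 05:30–06:15.
Earliest such window starts at 05:30.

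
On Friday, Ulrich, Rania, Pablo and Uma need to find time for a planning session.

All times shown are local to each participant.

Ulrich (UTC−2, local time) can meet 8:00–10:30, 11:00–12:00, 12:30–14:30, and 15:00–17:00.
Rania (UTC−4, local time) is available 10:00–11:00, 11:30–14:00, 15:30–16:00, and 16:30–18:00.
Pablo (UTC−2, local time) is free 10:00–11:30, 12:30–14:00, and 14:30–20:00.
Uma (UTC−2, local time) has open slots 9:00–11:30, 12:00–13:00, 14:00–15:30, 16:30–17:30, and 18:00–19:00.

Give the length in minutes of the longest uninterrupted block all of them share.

30 minutes

Ulrich → UTC: 10:00–12:30, 13:00–14:00, 14:30–16:30, 17:00–19:00.
Rania → UTC: 14:00–15:00, 15:30–18:00, 19:30–20:00, 20:30–22:00.
Pablo → UTC: 12:00–13:30, 14:30–16:00, 16:30–22:00.
Uma → UTC: 11:00–13:30, 14:00–15:00, 16:00–17:30, 18:30–19:30, 20:00–21:00.
Ulrich ∩ Rania: 14:30–15:00, 15:30–16:30, 17:00–18:00.
Ulrich ∩ Rania ∩ Pablo: 14:30–15:00, 15:30–16:00, 17:00–18:00.
Ulrich ∩ Rania ∩ Pablo ∩ Uma: 14:30–15:00, 17:00–17:30.
Common window lengths: 30, 30 min; longest is 30.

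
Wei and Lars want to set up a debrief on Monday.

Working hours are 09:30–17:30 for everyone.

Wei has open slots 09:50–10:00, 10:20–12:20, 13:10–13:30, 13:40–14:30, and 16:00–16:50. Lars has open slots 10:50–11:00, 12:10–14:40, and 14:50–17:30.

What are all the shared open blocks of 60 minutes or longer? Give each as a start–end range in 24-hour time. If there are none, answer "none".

none

Wei ∩ Lars: 10:50–11:00, 12:10–12:20, 13:10–13:30, 13:40–14:30, 16:00–16:50.
Windows ≥ 60 min: (none).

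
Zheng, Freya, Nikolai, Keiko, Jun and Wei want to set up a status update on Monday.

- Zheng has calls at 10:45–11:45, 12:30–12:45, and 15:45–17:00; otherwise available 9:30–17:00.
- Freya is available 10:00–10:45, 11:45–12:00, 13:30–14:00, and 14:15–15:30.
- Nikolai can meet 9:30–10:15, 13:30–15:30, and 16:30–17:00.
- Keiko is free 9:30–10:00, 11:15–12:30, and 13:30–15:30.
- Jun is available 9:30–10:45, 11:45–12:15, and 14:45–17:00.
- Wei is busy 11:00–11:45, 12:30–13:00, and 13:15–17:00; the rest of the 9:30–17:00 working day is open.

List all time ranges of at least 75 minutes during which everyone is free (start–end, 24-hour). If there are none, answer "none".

Zheng free within 09:30–17:00: 09:30–10:45, 11:45–12:30, 12:45–15:45.
Wei free within 09:30–17:00: 09:30–11:00, 11:45–12:30, 13:00–13:15.
Zheng ∩ Freya: 10:00–10:45, 11:45–12:00, 13:30–14:00, 14:15–15:30.
Zheng ∩ Freya ∩ Nikolai: 10:00–10:15, 13:30–14:00, 14:15–15:30.
Zheng ∩ Freya ∩ Nikolai ∩ Keiko: 13:30–14:00, 14:15–15:30.
Zheng ∩ Freya ∩ Nikolai ∩ Keiko ∩ Jun: 14:45–15:30.
Zheng ∩ Freya ∩ Nikolai ∩ Keiko ∩ Jun ∩ Wei: (none).
Windows ≥ 75 min: (none).

none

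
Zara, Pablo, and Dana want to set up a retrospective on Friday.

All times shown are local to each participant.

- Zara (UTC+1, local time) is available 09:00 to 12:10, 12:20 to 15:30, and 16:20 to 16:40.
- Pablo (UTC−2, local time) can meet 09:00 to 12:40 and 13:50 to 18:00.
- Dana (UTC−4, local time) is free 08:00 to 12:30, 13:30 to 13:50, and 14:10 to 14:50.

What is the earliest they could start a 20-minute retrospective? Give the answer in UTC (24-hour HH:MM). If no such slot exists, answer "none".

12:00

Zara → UTC: 08:00–11:10, 11:20–14:30, 15:20–15:40.
Pablo → UTC: 11:00–14:40, 15:50–20:00.
Dana → UTC: 12:00–16:30, 17:30–17:50, 18:10–18:50.
Zara ∩ Pablo: 11:00–11:10, 11:20–14:30.
Zara ∩ Pablo ∩ Dana: 12:00–14:30.
Windows ≥ 20 min: 12:00–14:30.
Earliest such window starts at 12:00.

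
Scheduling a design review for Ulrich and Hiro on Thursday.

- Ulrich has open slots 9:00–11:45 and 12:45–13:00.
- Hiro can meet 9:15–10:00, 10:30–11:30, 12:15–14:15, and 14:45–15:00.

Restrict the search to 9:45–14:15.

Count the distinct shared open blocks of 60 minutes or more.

1

Ulrich ∩ Hiro: 09:15–10:00, 10:30–11:30, 12:45–13:00.
Restricted to 09:45–14:15: 09:45–10:00, 10:30–11:30, 12:45–13:00.
Windows ≥ 60 min: 10:30–11:30.
That's 1 window.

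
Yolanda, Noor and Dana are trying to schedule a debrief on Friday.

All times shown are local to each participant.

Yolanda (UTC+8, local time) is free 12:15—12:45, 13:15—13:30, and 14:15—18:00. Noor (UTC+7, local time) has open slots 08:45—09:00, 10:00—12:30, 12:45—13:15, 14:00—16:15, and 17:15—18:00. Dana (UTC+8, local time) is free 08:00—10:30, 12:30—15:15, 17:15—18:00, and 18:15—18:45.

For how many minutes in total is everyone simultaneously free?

Yolanda → UTC: 04:15–04:45, 05:15–05:30, 06:15–10:00.
Noor → UTC: 01:45–02:00, 03:00–05:30, 05:45–06:15, 07:00–09:15, 10:15–11:00.
Dana → UTC: 00:00–02:30, 04:30–07:15, 09:15–10:00, 10:15–10:45.
Yolanda ∩ Noor: 04:15–04:45, 05:15–05:30, 07:00–09:15.
Yolanda ∩ Noor ∩ Dana: 04:30–04:45, 05:15–05:30, 07:00–07:15.
Total common minutes: 15 + 15 + 15 = 45.

45 minutes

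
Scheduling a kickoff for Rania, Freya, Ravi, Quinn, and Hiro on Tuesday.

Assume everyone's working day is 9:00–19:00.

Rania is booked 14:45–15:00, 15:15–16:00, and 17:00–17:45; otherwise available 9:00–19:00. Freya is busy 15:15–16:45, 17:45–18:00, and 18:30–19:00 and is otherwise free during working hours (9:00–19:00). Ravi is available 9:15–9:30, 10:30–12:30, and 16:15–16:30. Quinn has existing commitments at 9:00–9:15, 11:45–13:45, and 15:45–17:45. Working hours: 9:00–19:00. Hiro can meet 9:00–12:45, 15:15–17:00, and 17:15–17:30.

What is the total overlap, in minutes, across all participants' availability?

Rania free within 09:00–19:00: 09:00–14:45, 15:00–15:15, 16:00–17:00, 17:45–19:00.
Freya free within 09:00–19:00: 09:00–15:15, 16:45–17:45, 18:00–18:30.
Quinn free within 09:00–19:00: 09:15–11:45, 13:45–15:45, 17:45–19:00.
Rania ∩ Freya: 09:00–14:45, 15:00–15:15, 16:45–17:00, 18:00–18:30.
Rania ∩ Freya ∩ Ravi: 09:15–09:30, 10:30–12:30.
Rania ∩ Freya ∩ Ravi ∩ Quinn: 09:15–09:30, 10:30–11:45.
Rania ∩ Freya ∩ Ravi ∩ Quinn ∩ Hiro: 09:15–09:30, 10:30–11:45.
Total common minutes: 15 + 75 = 90.

90 minutes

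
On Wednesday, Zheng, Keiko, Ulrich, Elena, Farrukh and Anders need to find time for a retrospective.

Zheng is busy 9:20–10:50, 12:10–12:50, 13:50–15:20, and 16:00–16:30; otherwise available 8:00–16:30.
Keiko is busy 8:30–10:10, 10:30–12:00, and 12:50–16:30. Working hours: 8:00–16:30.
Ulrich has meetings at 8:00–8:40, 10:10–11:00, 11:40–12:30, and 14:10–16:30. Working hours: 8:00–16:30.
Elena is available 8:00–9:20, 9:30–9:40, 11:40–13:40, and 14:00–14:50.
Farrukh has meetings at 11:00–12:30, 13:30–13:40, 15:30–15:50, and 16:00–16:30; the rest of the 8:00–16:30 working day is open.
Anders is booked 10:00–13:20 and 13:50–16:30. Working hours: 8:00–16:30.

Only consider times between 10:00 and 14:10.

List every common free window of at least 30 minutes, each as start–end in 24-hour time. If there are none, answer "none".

none

Zheng free within 08:00–16:30: 08:00–09:20, 10:50–12:10, 12:50–13:50, 15:20–16:00.
Keiko free within 08:00–16:30: 08:00–08:30, 10:10–10:30, 12:00–12:50.
Ulrich free within 08:00–16:30: 08:40–10:10, 11:00–11:40, 12:30–14:10.
Farrukh free within 08:00–16:30: 08:00–11:00, 12:30–13:30, 13:40–15:30, 15:50–16:00.
Anders free within 08:00–16:30: 08:00–10:00, 13:20–13:50.
Zheng ∩ Keiko: 08:00–08:30, 12:00–12:10.
Zheng ∩ Keiko ∩ Ulrich: (none).
Zheng ∩ Keiko ∩ Ulrich ∩ Elena: (none).
Zheng ∩ Keiko ∩ Ulrich ∩ Elena ∩ Farrukh: (none).
Zheng ∩ Keiko ∩ Ulrich ∩ Elena ∩ Farrukh ∩ Anders: (none).
Restricted to 10:00–14:10: (none).
Windows ≥ 30 min: (none).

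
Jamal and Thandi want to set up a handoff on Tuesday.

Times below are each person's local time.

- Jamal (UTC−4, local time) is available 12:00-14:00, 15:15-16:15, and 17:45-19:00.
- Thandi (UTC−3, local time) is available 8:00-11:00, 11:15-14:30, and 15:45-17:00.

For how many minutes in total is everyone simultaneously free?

135 minutes

Jamal → UTC: 16:00–18:00, 19:15–20:15, 21:45–23:00.
Thandi → UTC: 11:00–14:00, 14:15–17:30, 18:45–20:00.
Jamal ∩ Thandi: 16:00–17:30, 19:15–20:00.
Total common minutes: 90 + 45 = 135.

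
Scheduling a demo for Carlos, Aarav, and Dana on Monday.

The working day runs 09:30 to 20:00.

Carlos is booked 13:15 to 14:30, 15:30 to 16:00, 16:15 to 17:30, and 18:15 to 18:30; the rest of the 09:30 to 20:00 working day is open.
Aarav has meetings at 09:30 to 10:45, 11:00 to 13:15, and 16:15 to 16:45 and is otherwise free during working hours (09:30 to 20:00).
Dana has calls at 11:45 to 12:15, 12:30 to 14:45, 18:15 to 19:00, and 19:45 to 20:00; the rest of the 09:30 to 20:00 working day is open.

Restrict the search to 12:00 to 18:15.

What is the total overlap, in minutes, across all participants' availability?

105 minutes

Carlos free within 09:30–20:00: 09:30–13:15, 14:30–15:30, 16:00–16:15, 17:30–18:15, 18:30–20:00.
Aarav free within 09:30–20:00: 10:45–11:00, 13:15–16:15, 16:45–20:00.
Dana free within 09:30–20:00: 09:30–11:45, 12:15–12:30, 14:45–18:15, 19:00–19:45.
Carlos ∩ Aarav: 10:45–11:00, 14:30–15:30, 16:00–16:15, 17:30–18:15, 18:30–20:00.
Carlos ∩ Aarav ∩ Dana: 10:45–11:00, 14:45–15:30, 16:00–16:15, 17:30–18:15, 19:00–19:45.
Restricted to 12:00–18:15: 14:45–15:30, 16:00–16:15, 17:30–18:15.
Total common minutes: 45 + 15 + 45 = 105.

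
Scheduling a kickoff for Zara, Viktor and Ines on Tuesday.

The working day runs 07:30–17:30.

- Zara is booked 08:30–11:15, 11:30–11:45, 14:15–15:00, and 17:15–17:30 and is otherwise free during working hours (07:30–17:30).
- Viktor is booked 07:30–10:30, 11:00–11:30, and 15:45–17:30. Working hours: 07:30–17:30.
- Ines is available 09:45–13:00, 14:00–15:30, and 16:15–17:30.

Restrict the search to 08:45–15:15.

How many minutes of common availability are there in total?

105 minutes

Zara free within 07:30–17:30: 07:30–08:30, 11:15–11:30, 11:45–14:15, 15:00–17:15.
Viktor free within 07:30–17:30: 10:30–11:00, 11:30–15:45.
Zara ∩ Viktor: 11:45–14:15, 15:00–15:45.
Zara ∩ Viktor ∩ Ines: 11:45–13:00, 14:00–14:15, 15:00–15:30.
Restricted to 08:45–15:15: 11:45–13:00, 14:00–14:15, 15:00–15:15.
Total common minutes: 75 + 15 + 15 = 105.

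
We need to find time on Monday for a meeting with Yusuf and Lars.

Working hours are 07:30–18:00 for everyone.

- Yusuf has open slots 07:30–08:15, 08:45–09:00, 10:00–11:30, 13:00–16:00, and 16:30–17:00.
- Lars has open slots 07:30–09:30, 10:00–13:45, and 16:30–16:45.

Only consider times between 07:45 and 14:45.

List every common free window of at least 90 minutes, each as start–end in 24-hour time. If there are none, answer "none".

10:00–11:30

Yusuf ∩ Lars: 07:30–08:15, 08:45–09:00, 10:00–11:30, 13:00–13:45, 16:30–16:45.
Restricted to 07:45–14:45: 07:45–08:15, 08:45–09:00, 10:00–11:30, 13:00–13:45.
Windows ≥ 90 min: 10:00–11:30.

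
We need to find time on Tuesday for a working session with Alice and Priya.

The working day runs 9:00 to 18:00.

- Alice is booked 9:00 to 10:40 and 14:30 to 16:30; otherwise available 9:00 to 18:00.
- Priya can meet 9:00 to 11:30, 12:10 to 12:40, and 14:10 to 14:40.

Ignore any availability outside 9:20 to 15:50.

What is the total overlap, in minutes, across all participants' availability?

Alice free within 09:00–18:00: 10:40–14:30, 16:30–18:00.
Alice ∩ Priya: 10:40–11:30, 12:10–12:40, 14:10–14:30.
Restricted to 09:20–15:50: 10:40–11:30, 12:10–12:40, 14:10–14:30.
Total common minutes: 50 + 30 + 20 = 100.

100 minutes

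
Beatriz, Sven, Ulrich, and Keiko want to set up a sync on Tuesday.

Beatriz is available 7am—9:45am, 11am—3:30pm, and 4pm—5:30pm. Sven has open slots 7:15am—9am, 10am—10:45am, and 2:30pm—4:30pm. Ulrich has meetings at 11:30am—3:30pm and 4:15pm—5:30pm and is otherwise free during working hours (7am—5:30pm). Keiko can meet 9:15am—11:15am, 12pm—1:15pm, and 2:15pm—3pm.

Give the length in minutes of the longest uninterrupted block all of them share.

Ulrich free within 07:00–17:30: 07:00–11:30, 15:30–16:15.
Beatriz ∩ Sven: 07:15–09:00, 14:30–15:30, 16:00–16:30.
Beatriz ∩ Sven ∩ Ulrich: 07:15–09:00, 16:00–16:15.
Beatriz ∩ Sven ∩ Ulrich ∩ Keiko: (none).
No common window.

0 minutes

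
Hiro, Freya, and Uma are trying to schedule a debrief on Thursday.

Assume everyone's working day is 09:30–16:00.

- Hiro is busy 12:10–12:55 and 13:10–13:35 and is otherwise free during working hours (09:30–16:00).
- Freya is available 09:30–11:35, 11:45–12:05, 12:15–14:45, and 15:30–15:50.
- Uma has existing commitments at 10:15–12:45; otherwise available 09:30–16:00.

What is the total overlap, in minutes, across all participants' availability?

150 minutes

Hiro free within 09:30–16:00: 09:30–12:10, 12:55–13:10, 13:35–16:00.
Uma free within 09:30–16:00: 09:30–10:15, 12:45–16:00.
Hiro ∩ Freya: 09:30–11:35, 11:45–12:05, 12:55–13:10, 13:35–14:45, 15:30–15:50.
Hiro ∩ Freya ∩ Uma: 09:30–10:15, 12:55–13:10, 13:35–14:45, 15:30–15:50.
Total common minutes: 45 + 15 + 70 + 20 = 150.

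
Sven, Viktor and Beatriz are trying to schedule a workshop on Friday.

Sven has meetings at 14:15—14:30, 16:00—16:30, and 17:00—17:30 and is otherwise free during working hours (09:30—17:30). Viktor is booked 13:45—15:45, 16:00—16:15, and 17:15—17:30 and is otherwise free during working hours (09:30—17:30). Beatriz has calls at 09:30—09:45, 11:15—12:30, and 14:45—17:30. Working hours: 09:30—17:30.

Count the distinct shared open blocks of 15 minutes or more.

Sven free within 09:30–17:30: 09:30–14:15, 14:30–16:00, 16:30–17:00.
Viktor free within 09:30–17:30: 09:30–13:45, 15:45–16:00, 16:15–17:15.
Beatriz free within 09:30–17:30: 09:45–11:15, 12:30–14:45.
Sven ∩ Viktor: 09:30–13:45, 15:45–16:00, 16:30–17:00.
Sven ∩ Viktor ∩ Beatriz: 09:45–11:15, 12:30–13:45.
Windows ≥ 15 min: 09:45–11:15, 12:30–13:45.
That's 2 windows.

2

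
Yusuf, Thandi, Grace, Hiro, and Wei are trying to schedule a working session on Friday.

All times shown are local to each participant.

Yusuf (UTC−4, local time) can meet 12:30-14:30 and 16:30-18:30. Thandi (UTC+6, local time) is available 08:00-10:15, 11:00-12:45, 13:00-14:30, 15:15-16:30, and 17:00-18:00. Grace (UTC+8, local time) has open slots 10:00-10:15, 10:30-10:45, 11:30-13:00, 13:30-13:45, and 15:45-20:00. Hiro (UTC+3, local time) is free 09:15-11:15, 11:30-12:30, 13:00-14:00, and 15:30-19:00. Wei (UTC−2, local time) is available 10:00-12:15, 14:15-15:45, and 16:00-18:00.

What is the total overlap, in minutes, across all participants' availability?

Yusuf → UTC: 16:30–18:30, 20:30–22:30.
Thandi → UTC: 02:00–04:15, 05:00–06:45, 07:00–08:30, 09:15–10:30, 11:00–12:00.
Grace → UTC: 02:00–02:15, 02:30–02:45, 03:30–05:00, 05:30–05:45, 07:45–12:00.
Hiro → UTC: 06:15–08:15, 08:30–09:30, 10:00–11:00, 12:30–16:00.
Wei → UTC: 12:00–14:15, 16:15–17:45, 18:00–20:00.
Yusuf ∩ Thandi: (none).
Yusuf ∩ Thandi ∩ Grace: (none).
Yusuf ∩ Thandi ∩ Grace ∩ Hiro: (none).
Yusuf ∩ Thandi ∩ Grace ∩ Hiro ∩ Wei: (none).
Total common minutes: 0.

0 minutes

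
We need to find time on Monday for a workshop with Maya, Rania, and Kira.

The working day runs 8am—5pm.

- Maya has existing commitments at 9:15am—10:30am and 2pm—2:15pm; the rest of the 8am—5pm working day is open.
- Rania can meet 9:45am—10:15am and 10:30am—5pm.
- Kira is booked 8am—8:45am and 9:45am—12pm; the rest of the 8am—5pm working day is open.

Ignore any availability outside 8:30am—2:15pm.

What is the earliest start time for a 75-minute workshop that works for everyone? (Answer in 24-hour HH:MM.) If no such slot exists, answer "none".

Maya free within 08:00–17:00: 08:00–09:15, 10:30–14:00, 14:15–17:00.
Kira free within 08:00–17:00: 08:45–09:45, 12:00–17:00.
Maya ∩ Rania: 10:30–14:00, 14:15–17:00.
Maya ∩ Rania ∩ Kira: 12:00–14:00, 14:15–17:00.
Restricted to 08:30–14:15: 12:00–14:00.
Windows ≥ 75 min: 12:00–14:00.
Earliest such window starts at 12:00.

12:00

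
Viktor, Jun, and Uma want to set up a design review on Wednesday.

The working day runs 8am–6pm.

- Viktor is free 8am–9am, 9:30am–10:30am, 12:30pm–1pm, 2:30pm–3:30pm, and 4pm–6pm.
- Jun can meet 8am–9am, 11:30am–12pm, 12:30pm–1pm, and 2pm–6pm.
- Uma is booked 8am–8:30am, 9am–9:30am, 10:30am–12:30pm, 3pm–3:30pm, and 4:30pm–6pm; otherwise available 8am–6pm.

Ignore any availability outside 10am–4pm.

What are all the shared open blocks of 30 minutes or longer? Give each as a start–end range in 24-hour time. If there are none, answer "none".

12:30–13:00, 14:30–15:00

Uma free within 08:00–18:00: 08:30–09:00, 09:30–10:30, 12:30–15:00, 15:30–16:30.
Viktor ∩ Jun: 08:00–09:00, 12:30–13:00, 14:30–15:30, 16:00–18:00.
Viktor ∩ Jun ∩ Uma: 08:30–09:00, 12:30–13:00, 14:30–15:00, 16:00–16:30.
Restricted to 10:00–16:00: 12:30–13:00, 14:30–15:00.
Windows ≥ 30 min: 12:30–13:00, 14:30–15:00.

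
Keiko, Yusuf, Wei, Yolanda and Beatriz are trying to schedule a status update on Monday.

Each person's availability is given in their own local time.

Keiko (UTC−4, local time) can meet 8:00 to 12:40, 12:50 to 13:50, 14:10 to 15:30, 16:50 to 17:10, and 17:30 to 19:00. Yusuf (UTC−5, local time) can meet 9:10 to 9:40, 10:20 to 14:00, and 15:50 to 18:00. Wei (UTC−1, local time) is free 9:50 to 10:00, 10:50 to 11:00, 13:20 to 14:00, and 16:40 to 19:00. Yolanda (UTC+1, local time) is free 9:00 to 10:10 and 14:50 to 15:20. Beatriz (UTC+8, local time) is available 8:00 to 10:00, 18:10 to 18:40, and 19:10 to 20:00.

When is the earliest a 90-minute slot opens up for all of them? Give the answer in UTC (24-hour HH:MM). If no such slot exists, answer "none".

Keiko → UTC: 12:00–16:40, 16:50–17:50, 18:10–19:30, 20:50–21:10, 21:30–23:00.
Yusuf → UTC: 14:10–14:40, 15:20–19:00, 20:50–23:00.
Wei → UTC: 10:50–11:00, 11:50–12:00, 14:20–15:00, 17:40–20:00.
Yolanda → UTC: 08:00–09:10, 13:50–14:20.
Beatriz → UTC: 00:00–02:00, 10:10–10:40, 11:10–12:00.
Keiko ∩ Yusuf: 14:10–14:40, 15:20–16:40, 16:50–17:50, 18:10–19:00, 20:50–21:10, 21:30–23:00.
Keiko ∩ Yusuf ∩ Wei: 14:20–14:40, 17:40–17:50, 18:10–19:00.
Keiko ∩ Yusuf ∩ Wei ∩ Yolanda: (none).
Keiko ∩ Yusuf ∩ Wei ∩ Yolanda ∩ Beatriz: (none).
Windows ≥ 90 min: (none).

none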